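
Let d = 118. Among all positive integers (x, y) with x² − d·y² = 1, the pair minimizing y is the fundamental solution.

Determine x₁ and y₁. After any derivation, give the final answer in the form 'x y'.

306917 28254

d=118: √d = [10; 1,6,3,2,10,2,3,6,1,20] (ℓ=10, even), read p_9/q_9
i=0: a=10 ⇒ p=10, q=1
i=1: a=1 ⇒ p=11, q=1
i=2: a=6 ⇒ p=76, q=7
…
i=4: a=2 ⇒ p=554, q=51
i=5: a=10 ⇒ p=5779, q=532
…
i=7: a=3 ⇒ p=42115, q=3877
i=8: a=6 ⇒ p=264802, q=24377
i=9: a=1 ⇒ p=306917, q=28254
→ (306917, 28254).  Check: 306917²=94198044889, 118·28254²=94198044888, difference 1.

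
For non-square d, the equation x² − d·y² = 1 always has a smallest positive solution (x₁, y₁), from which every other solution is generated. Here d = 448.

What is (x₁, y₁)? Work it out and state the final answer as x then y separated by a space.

127 6

√448 = [21; 6,42, …], period ℓ=2 (even) → k=1
a_0=21:  p_0=21·1+0=21,  q_0=21·0+1=1
a_1=6:  p_1=6·21+1=127,  q_1=6·1+0=6
(x₁, y₁) = (127, 6);  127² − 448·6² = 1 ✓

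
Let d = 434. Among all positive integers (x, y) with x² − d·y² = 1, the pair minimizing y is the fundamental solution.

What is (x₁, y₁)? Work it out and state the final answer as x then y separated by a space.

125 6

[20; 1,4,1,40] for √434; ℓ=4 ⇒ convergent index 3
a_0=20:  p_0=20·1+0=20,  q_0=20·0+1=1
…
a_2=4:  p_2=4·21+20=104,  q_2=4·1+1=5
a_3=1:  p_3=1·104+21=125,  q_3=1·5+1=6
→ (125, 6).  Check: 125²=15625, 434·6²=15624, difference 1.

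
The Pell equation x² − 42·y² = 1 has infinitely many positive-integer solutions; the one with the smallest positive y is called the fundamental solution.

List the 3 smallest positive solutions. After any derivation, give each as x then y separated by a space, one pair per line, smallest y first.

√42 = [6; 2,12, …], period ℓ=2 (even) → k=1
i=0: a=6 ⇒ p=6, q=1
i=1: a=2 ⇒ p=13, q=2
(x₁, y₁) = (13, 2);  13² − 42·2² = 1 ✓
(13+2√42)^2 = 337 + 52√42
(13+2√42)^3 = 8749 + 1350√42

13 2
337 52
8749 1350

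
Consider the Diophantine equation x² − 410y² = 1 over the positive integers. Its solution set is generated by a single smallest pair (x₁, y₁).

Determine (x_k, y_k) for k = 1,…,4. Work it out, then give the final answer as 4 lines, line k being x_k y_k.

81 4
13121 648
2125521 104972
344321281 17004816

[20; 4,40] for √410; ℓ=2 ⇒ convergent index 1
k=0  a_k=20  p_k/q_k = 20/1
k=1  a_k=4  p_k/q_k = 81/4
(x₁, y₁) = (81, 4);  81² − 410·4² = 1 ✓
(x_2, y_2) = (81·81 + 410·4·4, 81·4 + 4·81) = (13121, 648)
(x_3, y_3) = (81·13121 + 410·4·648, 81·648 + 4·13121) = (2125521, 104972)
(x_4, y_4) = (81·2125521 + 410·4·104972, 81·104972 + 4·2125521) = (344321281, 17004816)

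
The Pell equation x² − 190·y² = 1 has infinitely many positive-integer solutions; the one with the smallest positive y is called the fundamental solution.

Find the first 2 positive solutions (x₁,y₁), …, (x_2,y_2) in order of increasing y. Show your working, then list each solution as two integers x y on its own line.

52021 3774
5412368881 392654508

√190 → a₀=13, period (1,3,1,1,1,…,3,1,26); ℓ=14 even so k=13
a_0=13:  p_0=13·1+0=13,  q_0=13·0+1=1
…
a_5=1:  p_5=1·124+69=193,  q_5=1·9+5=14
…
a_7=2:  p_7=2·510+193=1213,  q_7=2·37+14=88
a_8=2:  p_8=2·1213+510=2936,  q_8=2·88+37=213
a_9=1:  p_9=1·2936+1213=4149,  q_9=1·213+88=301
a_10=1:  p_10=1·4149+2936=7085,  q_10=1·301+213=514
…
a_12=3:  p_12=3·11234+7085=40787,  q_12=3·815+514=2959
a_13=1:  p_13=1·40787+11234=52021,  q_13=1·2959+815=3774
fundamental: x₁=52021, y₁=3774  (since 2706184441 − 190·14243076 = 1)
n=2: (52021,3774)∘(52021,3774) = (52021·52021+190·3774·3774, 52021·3774+3774·52021) = (5412368881,392654508)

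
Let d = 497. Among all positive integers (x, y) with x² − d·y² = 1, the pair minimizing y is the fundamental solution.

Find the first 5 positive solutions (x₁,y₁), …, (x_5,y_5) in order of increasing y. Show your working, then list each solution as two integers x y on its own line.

1201887 53912
2889064721537 129592263888
6944658661946678751 311510514535059400
16693389930459326703284737 748800875565868281911712
40127136686692992928199618718687 1799948075862157952969508541688

[22; 3,2,2,5,6,5,2,2,3,44] for √497; ℓ=10 ⇒ convergent index 9
step 0: (22, 1)  from 22·(1,0) + (0,1)
…
step 2: (156, 7)  from 2·(67,3) + (22,1)
…
step 5: (12685, 569)  from 6·(2051,92) + (379,17)
…
step 8: (352750, 15823)  from 2·(143637,6443) + (65476,2937)
step 9: (1201887, 53912)  from 3·(352750,15823) + (143637,6443)
fundamental: x₁=1201887, y₁=53912  (since 1444532360769 − 497·2906503744 = 1)
(x_2, y_2) = (1201887·1201887 + 497·53912·53912, 1201887·53912 + 53912·1201887) = (2889064721537, 129592263888)
(x_3, y_3) = (1201887·2889064721537 + 497·53912·129592263888, 1201887·129592263888 + 53912·2889064721537) = (6944658661946678751, 311510514535059400)
(x_4, y_4) = (1201887·6944658661946678751 + 497·53912·311510514535059400, 1201887·311510514535059400 + 53912·6944658661946678751) = (16693389930459326703284737, 748800875565868281911712)
(x_5, y_5) = (1201887·16693389930459326703284737 + 497·53912·748800875565868281911712, 1201887·748800875565868281911712 + 53912·16693389930459326703284737) = (40127136686692992928199618718687, 1799948075862157952969508541688)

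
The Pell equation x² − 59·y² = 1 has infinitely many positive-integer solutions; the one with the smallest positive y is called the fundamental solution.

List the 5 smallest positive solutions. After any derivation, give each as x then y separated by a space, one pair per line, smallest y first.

530 69
561799 73140
595506410 77528331
631236232801 82179957720
669109811262650 87110677654869

[7; 1,2,7,2,1,14] for √59; ℓ=6 ⇒ convergent index 5
step 0: (7, 1)  from 7·(1,0) + (0,1)
…
step 2: (23, 3)  from 2·(8,1) + (7,1)
step 3: (169, 22)  from 7·(23,3) + (8,1)
step 4: (361, 47)  from 2·(169,22) + (23,3)
step 5: (530, 69)  from 1·(361,47) + (169,22)
fundamental: x₁=530, y₁=69  (since 280900 − 59·4761 = 1)
(x_2, y_2) = (530·530 + 59·69·69, 530·69 + 69·530) = (561799, 73140)
(x_3, y_3) = (530·561799 + 59·69·73140, 530·73140 + 69·561799) = (595506410, 77528331)
(x_4, y_4) = (530·595506410 + 59·69·77528331, 530·77528331 + 69·595506410) = (631236232801, 82179957720)
(x_5, y_5) = (530·631236232801 + 59·69·82179957720, 530·82179957720 + 69·631236232801) = (669109811262650, 87110677654869)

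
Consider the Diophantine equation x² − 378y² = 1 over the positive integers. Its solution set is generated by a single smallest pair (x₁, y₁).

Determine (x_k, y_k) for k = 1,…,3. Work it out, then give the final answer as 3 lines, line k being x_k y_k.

8749 450
153090001 7874100
2678768828749 137781001350

d=378: √d = [19; 2,3,1,4,1,3,2,38] (ℓ=8, even), read p_7/q_7
k=0  a_k=19  p_k/q_k = 19/1
…
k=5  a_k=1  p_k/q_k = 1011/52
k=6  a_k=3  p_k/q_k = 3869/199
k=7  a_k=2  p_k/q_k = 8749/450
→ (8749, 450).  Check: 8749²=76545001, 378·450²=76545000, difference 1.
(x_2, y_2) = (8749·8749 + 378·450·450, 8749·450 + 450·8749) = (153090001, 7874100)
(x_3, y_3) = (8749·153090001 + 378·450·7874100, 8749·7874100 + 450·153090001) = (2678768828749, 137781001350)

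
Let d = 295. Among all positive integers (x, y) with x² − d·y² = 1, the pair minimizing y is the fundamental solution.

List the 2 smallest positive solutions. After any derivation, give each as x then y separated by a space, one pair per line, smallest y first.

2024999 117900
8201241900001 477494764200

[17; 5,1,2,3,2,6,2,3,2,1,5,34] for √295; ℓ=12 ⇒ convergent index 11
i=0: a=17 ⇒ p=17, q=1
…
i=5: a=2 ⇒ p=2250, q=131
…
i=10: a=1 ⇒ p=355517, q=20699
i=11: a=5 ⇒ p=2024999, q=117900
→ (2024999, 117900).  Check: 2024999²=4100620950001, 295·117900²=4100620950000, difference 1.
n=2: (2024999,117900)∘(2024999,117900) = (2024999·2024999+295·117900·117900, 2024999·117900+117900·2024999) = (8201241900001,477494764200)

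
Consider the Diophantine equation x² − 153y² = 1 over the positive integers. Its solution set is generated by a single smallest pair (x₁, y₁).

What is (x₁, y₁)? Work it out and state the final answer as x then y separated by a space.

√153 = [12; 2,1,2,2,2,1,2,24, …], period ℓ=8 (even) → k=7
i=0: a=12 ⇒ p=12, q=1
i=1: a=2 ⇒ p=25, q=2
…
i=4: a=2 ⇒ p=235, q=19
i=5: a=2 ⇒ p=569, q=46
i=6: a=1 ⇒ p=804, q=65
i=7: a=2 ⇒ p=2177, q=176
fundamental: x₁=2177, y₁=176  (since 4739329 − 153·30976 = 1)

2177 176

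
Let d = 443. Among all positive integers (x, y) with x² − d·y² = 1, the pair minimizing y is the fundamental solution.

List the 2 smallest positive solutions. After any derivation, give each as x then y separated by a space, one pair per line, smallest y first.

√443 = [21; 21,42, …], period ℓ=2 (even) → k=1
step 0: (21, 1)  from 21·(1,0) + (0,1)
step 1: (442, 21)  from 21·(21,1) + (1,0)
(x₁, y₁) = (442, 21);  442² − 443·21² = 1 ✓
(x_2, y_2) = (442·442 + 443·21·21, 442·21 + 21·442) = (390727, 18564)

442 21
390727 18564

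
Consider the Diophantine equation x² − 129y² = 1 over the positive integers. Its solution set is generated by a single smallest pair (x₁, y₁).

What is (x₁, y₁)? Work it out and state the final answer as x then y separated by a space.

√129 = [11; 2,1,3,1,6,1,3,1,2,22, …], period ℓ=10 (even) → k=9
i=0: a=11 ⇒ p=11, q=1
…
i=2: a=1 ⇒ p=34, q=3
i=3: a=3 ⇒ p=125, q=11
…
i=5: a=6 ⇒ p=1079, q=95
i=6: a=1 ⇒ p=1238, q=109
i=7: a=3 ⇒ p=4793, q=422
i=8: a=1 ⇒ p=6031, q=531
i=9: a=2 ⇒ p=16855, q=1484
(x₁, y₁) = (16855, 1484);  16855² − 129·1484² = 1 ✓

16855 1484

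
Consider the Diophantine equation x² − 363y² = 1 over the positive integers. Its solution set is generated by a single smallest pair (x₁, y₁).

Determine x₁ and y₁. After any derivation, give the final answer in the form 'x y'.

362 19

√363 = [19; 19,38, …], period ℓ=2 (even) → k=1
k=0  a_k=19  p_k/q_k = 19/1
k=1  a_k=19  p_k/q_k = 362/19
fundamental: x₁=362, y₁=19  (since 131044 − 363·361 = 1)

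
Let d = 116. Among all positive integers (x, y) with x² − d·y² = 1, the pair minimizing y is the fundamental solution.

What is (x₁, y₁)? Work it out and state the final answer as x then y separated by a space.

9801 910

√116 → a₀=10, period (1,3,2,1,4,1,2,3,1,20); ℓ=10 even so k=9
i=0: a=10 ⇒ p=10, q=1
…
i=4: a=1 ⇒ p=140, q=13
…
i=6: a=1 ⇒ p=797, q=74
…
i=8: a=3 ⇒ p=7550, q=701
i=9: a=1 ⇒ p=9801, q=910
fundamental: x₁=9801, y₁=910  (since 96059601 − 116·828100 = 1)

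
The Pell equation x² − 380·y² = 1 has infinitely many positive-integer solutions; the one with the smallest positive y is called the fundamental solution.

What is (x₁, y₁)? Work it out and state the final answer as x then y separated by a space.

39 2

√380 = [19; 2,38, …], period ℓ=2 (even) → k=1
step 0: (19, 1)  from 19·(1,0) + (0,1)
step 1: (39, 2)  from 2·(19,1) + (1,0)
fundamental: x₁=39, y₁=2  (since 1521 − 380·4 = 1)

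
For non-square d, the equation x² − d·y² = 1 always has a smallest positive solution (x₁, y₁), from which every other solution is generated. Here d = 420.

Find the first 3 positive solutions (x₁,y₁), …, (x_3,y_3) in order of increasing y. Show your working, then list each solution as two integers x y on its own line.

41 2
3361 164
275561 13446

d=420: √d = [20; 2,40] (ℓ=2, even), read p_1/q_1
a_0=20:  p_0=20·1+0=20,  q_0=20·0+1=1
a_1=2:  p_1=2·20+1=41,  q_1=2·1+0=2
(x₁, y₁) = (41, 2);  41² − 420·2² = 1 ✓
k=2:  x_2 = 41·41+420·2·2 = 3361,  y_2 = 41·2+2·41 = 164
k=3:  x_3 = 41·3361+420·2·164 = 275561,  y_3 = 41·164+2·3361 = 13446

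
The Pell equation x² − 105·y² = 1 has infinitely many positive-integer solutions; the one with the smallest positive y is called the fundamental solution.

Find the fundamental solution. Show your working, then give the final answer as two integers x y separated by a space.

[10; 4,20] for √105; ℓ=2 ⇒ convergent index 1
a_0=10:  p_0=10·1+0=10,  q_0=10·0+1=1
a_1=4:  p_1=4·10+1=41,  q_1=4·1+0=4
→ (41, 4).  Check: 41²=1681, 105·4²=1680, difference 1.

41 4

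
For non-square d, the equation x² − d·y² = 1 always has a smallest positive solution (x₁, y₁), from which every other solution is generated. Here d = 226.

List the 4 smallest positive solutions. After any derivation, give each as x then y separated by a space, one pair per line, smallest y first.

451 30
406801 27060
366934051 24408090
330974107201 22016070120

d=226: √d = [15; 30] (ℓ=1, odd), read p_1/q_1
i=0: a=15 ⇒ p=15, q=1
i=1: a=30 ⇒ p=451, q=30
→ (451, 30).  Check: 451²=203401, 226·30²=203400, difference 1.
(x_2, y_2) = (451·451 + 226·30·30, 451·30 + 30·451) = (406801, 27060)
(x_3, y_3) = (451·406801 + 226·30·27060, 451·27060 + 30·406801) = (366934051, 24408090)
(x_4, y_4) = (451·366934051 + 226·30·24408090, 451·24408090 + 30·366934051) = (330974107201, 22016070120)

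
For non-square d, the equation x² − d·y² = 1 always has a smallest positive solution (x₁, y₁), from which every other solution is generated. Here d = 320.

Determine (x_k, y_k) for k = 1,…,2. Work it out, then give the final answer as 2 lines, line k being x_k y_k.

[17; 1,7,1,34] for √320; ℓ=4 ⇒ convergent index 3
i=0: a=17 ⇒ p=17, q=1
i=1: a=1 ⇒ p=18, q=1
i=2: a=7 ⇒ p=143, q=8
i=3: a=1 ⇒ p=161, q=9
fundamental: x₁=161, y₁=9  (since 25921 − 320·81 = 1)
(x_2, y_2) = (161·161 + 320·9·9, 161·9 + 9·161) = (51841, 2898)

161 9
51841 2898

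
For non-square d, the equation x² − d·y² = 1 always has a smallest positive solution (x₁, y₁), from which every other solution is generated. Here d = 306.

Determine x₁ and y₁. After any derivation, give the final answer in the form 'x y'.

35 2

√306 → a₀=17, period (2,34); ℓ=2 even so k=1
k=0  a_k=17  p_k/q_k = 17/1
k=1  a_k=2  p_k/q_k = 35/2
fundamental: x₁=35, y₁=2  (since 1225 − 306·4 = 1)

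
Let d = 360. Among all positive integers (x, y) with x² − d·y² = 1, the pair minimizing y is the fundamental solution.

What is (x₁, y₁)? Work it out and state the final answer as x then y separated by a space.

√360 = [18; 1,36, …], period ℓ=2 (even) → k=1
a_0=18:  p_0=18·1+0=18,  q_0=18·0+1=1
a_1=1:  p_1=1·18+1=19,  q_1=1·1+0=1
fundamental: x₁=19, y₁=1  (since 361 − 360·1 = 1)

19 1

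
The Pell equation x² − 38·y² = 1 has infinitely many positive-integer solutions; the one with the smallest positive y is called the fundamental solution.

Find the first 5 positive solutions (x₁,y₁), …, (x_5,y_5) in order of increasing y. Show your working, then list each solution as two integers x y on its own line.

√38 → a₀=6, period (6,12); ℓ=2 even so k=1
step 0: (6, 1)  from 6·(1,0) + (0,1)
step 1: (37, 6)  from 6·(6,1) + (1,0)
(x₁, y₁) = (37, 6);  37² − 38·6² = 1 ✓
(x_2, y_2) = (37·37 + 38·6·6, 37·6 + 6·37) = (2737, 444)
(x_3, y_3) = (37·2737 + 38·6·444, 37·444 + 6·2737) = (202501, 32850)
(x_4, y_4) = (37·202501 + 38·6·32850, 37·32850 + 6·202501) = (14982337, 2430456)
(x_5, y_5) = (37·14982337 + 38·6·2430456, 37·2430456 + 6·14982337) = (1108490437, 179820894)

37 6
2737 444
202501 32850
14982337 2430456
1108490437 179820894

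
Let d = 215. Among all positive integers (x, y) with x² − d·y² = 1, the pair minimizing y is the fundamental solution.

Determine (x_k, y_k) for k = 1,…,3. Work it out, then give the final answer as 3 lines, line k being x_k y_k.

√215 = [14; 1,1,1,28, …], period ℓ=4 (even) → k=3
i=0: a=14 ⇒ p=14, q=1
…
i=2: a=1 ⇒ p=29, q=2
i=3: a=1 ⇒ p=44, q=3
(x₁, y₁) = (44, 3);  44² − 215·3² = 1 ✓
k=2:  x_2 = 44·44+215·3·3 = 3871,  y_2 = 44·3+3·44 = 264
k=3:  x_3 = 44·3871+215·3·264 = 340604,  y_3 = 44·264+3·3871 = 23229

44 3
3871 264
340604 23229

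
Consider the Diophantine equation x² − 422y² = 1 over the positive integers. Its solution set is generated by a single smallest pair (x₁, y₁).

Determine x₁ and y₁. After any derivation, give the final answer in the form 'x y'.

7022501 341850

[20; 1,1,5,2,1,…,1,1,40] for √422; ℓ=14 ⇒ convergent index 13
i=0: a=20 ⇒ p=20, q=1
…
i=12: a=1 ⇒ p=3810680, q=185501
i=13: a=1 ⇒ p=7022501, q=341850
fundamental: x₁=7022501, y₁=341850  (since 49315520295001 − 422·116861422500 = 1)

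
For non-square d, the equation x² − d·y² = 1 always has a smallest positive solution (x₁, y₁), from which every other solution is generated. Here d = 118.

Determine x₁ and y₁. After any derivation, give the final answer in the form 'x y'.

√118 → a₀=10, period (1,6,3,2,10,2,3,6,1,20); ℓ=10 even so k=9
a_0=10:  p_0=10·1+0=10,  q_0=10·0+1=1
a_1=1:  p_1=1·10+1=11,  q_1=1·1+0=1
…
a_3=3:  p_3=3·76+11=239,  q_3=3·7+1=22
a_4=2:  p_4=2·239+76=554,  q_4=2·22+7=51
a_5=10:  p_5=10·554+239=5779,  q_5=10·51+22=532
a_6=2:  p_6=2·5779+554=12112,  q_6=2·532+51=1115
a_7=3:  p_7=3·12112+5779=42115,  q_7=3·1115+532=3877
a_8=6:  p_8=6·42115+12112=264802,  q_8=6·3877+1115=24377
a_9=1:  p_9=1·264802+42115=306917,  q_9=1·24377+3877=28254
→ (306917, 28254).  Check: 306917²=94198044889, 118·28254²=94198044888, difference 1.

306917 28254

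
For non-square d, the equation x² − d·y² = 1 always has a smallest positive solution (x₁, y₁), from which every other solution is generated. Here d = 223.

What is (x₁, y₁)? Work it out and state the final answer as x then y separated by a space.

224 15

√223 → a₀=14, period (1,13,1,28); ℓ=4 even so k=3
i=0: a=14 ⇒ p=14, q=1
i=1: a=1 ⇒ p=15, q=1
i=2: a=13 ⇒ p=209, q=14
i=3: a=1 ⇒ p=224, q=15
(x₁, y₁) = (224, 15);  224² − 223·15² = 1 ✓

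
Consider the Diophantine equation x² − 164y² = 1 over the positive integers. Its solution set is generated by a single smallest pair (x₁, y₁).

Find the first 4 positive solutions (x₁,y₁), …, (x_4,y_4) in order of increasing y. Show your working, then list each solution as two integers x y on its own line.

2049 160
8396801 655680
34410088449 2686976480
141012534067201 11011228959360

√164 → a₀=12, period (1,4,6,4,1,24); ℓ=6 even so k=5
i=0: a=12 ⇒ p=12, q=1
…
i=2: a=4 ⇒ p=64, q=5
…
i=4: a=4 ⇒ p=1652, q=129
i=5: a=1 ⇒ p=2049, q=160
→ (2049, 160).  Check: 2049²=4198401, 164·160²=4198400, difference 1.
(x_2, y_2) = (2049·2049 + 164·160·160, 2049·160 + 160·2049) = (8396801, 655680)
(x_3, y_3) = (2049·8396801 + 164·160·655680, 2049·655680 + 160·8396801) = (34410088449, 2686976480)
(x_4, y_4) = (2049·34410088449 + 164·160·2686976480, 2049·2686976480 + 160·34410088449) = (141012534067201, 11011228959360)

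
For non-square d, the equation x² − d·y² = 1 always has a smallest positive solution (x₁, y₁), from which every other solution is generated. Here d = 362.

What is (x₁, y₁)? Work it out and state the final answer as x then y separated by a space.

723 38

√362 → a₀=19, period (38); ℓ=1 odd so k=1
step 0: (19, 1)  from 19·(1,0) + (0,1)
step 1: (723, 38)  from 38·(19,1) + (1,0)
fundamental: x₁=723, y₁=38  (since 522729 − 362·1444 = 1)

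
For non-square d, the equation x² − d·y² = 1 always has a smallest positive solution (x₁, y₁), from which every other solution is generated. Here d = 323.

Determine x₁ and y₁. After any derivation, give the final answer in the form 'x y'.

18 1

√323 = [17; 1,34, …], period ℓ=2 (even) → k=1
a_0=17:  p_0=17·1+0=17,  q_0=17·0+1=1
a_1=1:  p_1=1·17+1=18,  q_1=1·1+0=1
→ (18, 1).  Check: 18²=324, 323·1²=323, difference 1.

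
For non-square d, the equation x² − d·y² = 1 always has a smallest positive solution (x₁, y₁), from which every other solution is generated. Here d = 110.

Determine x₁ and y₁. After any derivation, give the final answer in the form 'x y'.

[10; 2,20] for √110; ℓ=2 ⇒ convergent index 1
k=0  a_k=10  p_k/q_k = 10/1
k=1  a_k=2  p_k/q_k = 21/2
→ (21, 2).  Check: 21²=441, 110·2²=440, difference 1.

21 2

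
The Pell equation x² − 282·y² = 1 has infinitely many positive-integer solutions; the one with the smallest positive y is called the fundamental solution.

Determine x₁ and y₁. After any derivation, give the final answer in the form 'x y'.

√282 = [16; 1,3,1,4,1,3,1,32, …], period ℓ=8 (even) → k=7
i=0: a=16 ⇒ p=16, q=1
…
i=4: a=4 ⇒ p=403, q=24
…
i=6: a=3 ⇒ p=1864, q=111
i=7: a=1 ⇒ p=2351, q=140
(x₁, y₁) = (2351, 140);  2351² − 282·140² = 1 ✓

2351 140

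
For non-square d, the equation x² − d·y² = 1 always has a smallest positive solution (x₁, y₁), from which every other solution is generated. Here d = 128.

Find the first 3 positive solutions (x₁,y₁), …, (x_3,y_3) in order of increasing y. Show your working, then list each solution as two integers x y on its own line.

d=128: √d = [11; 3,5,3,22] (ℓ=4, even), read p_3/q_3
step 0: (11, 1)  from 11·(1,0) + (0,1)
step 1: (34, 3)  from 3·(11,1) + (1,0)
step 2: (181, 16)  from 5·(34,3) + (11,1)
step 3: (577, 51)  from 3·(181,16) + (34,3)
(x₁, y₁) = (577, 51);  577² − 128·51² = 1 ✓
n=2: (577,51)∘(577,51) = (577·577+128·51·51, 577·51+51·577) = (665857,58854)
n=3: (665857,58854)∘(577,51) = (577·665857+128·51·58854, 577·58854+51·665857) = (768398401,67917465)

577 51
665857 58854
768398401 67917465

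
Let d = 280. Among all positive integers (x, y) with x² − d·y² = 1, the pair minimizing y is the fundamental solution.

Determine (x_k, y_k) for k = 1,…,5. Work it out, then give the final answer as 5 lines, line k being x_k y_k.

√280 = [16; 1,2,1,2,1,32, …], period ℓ=6 (even) → k=5
i=0: a=16 ⇒ p=16, q=1
i=1: a=1 ⇒ p=17, q=1
…
i=3: a=1 ⇒ p=67, q=4
i=4: a=2 ⇒ p=184, q=11
i=5: a=1 ⇒ p=251, q=15
fundamental: x₁=251, y₁=15  (since 63001 − 280·225 = 1)
(251+15√280)^2 = 126001 + 7530√280
(251+15√280)^3 = 63252251 + 3780045√280
(251+15√280)^4 = 31752504001 + 1897575060√280
(251+15√280)^5 = 15939693756251 + 952578900075√280

251 15
126001 7530
63252251 3780045
31752504001 1897575060
15939693756251 952578900075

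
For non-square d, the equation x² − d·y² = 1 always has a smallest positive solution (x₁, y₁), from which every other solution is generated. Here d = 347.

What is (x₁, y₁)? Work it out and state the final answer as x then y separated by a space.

641602 34443

d=347: √d = [18; 1,1,1,2,4,…,1,1,36] (ℓ=14, even), read p_13/q_13
a_0=18:  p_0=18·1+0=18,  q_0=18·0+1=1
…
a_3=1:  p_3=1·37+19=56,  q_3=1·2+1=3
…
a_5=4:  p_5=4·149+56=652,  q_5=4·8+3=35
…
a_7=17:  p_7=17·801+652=14269,  q_7=17·43+35=766
…
a_9=4:  p_9=4·15070+14269=74549,  q_9=4·809+766=4002
a_10=2:  p_10=2·74549+15070=164168,  q_10=2·4002+809=8813
…
a_12=1:  p_12=1·238717+164168=402885,  q_12=1·12815+8813=21628
a_13=1:  p_13=1·402885+238717=641602,  q_13=1·21628+12815=34443
→ (641602, 34443).  Check: 641602²=411653126404, 347·34443²=411653126403, difference 1.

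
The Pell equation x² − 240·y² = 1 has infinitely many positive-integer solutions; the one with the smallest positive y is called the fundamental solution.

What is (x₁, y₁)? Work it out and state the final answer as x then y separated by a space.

d=240: √d = [15; 2,30] (ℓ=2, even), read p_1/q_1
a_0=15:  p_0=15·1+0=15,  q_0=15·0+1=1
a_1=2:  p_1=2·15+1=31,  q_1=2·1+0=2
fundamental: x₁=31, y₁=2  (since 961 − 240·4 = 1)

31 2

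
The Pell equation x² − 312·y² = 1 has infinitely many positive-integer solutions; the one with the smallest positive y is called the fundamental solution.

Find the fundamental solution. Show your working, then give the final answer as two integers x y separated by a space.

√312 → a₀=17, period (1,1,1,34); ℓ=4 even so k=3
a_0=17:  p_0=17·1+0=17,  q_0=17·0+1=1
a_1=1:  p_1=1·17+1=18,  q_1=1·1+0=1
a_2=1:  p_2=1·18+17=35,  q_2=1·1+1=2
a_3=1:  p_3=1·35+18=53,  q_3=1·2+1=3
→ (53, 3).  Check: 53²=2809, 312·3²=2808, difference 1.

53 3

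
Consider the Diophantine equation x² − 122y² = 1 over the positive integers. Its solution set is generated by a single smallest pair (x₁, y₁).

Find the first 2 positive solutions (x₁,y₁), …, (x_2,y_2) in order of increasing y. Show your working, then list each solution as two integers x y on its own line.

[11; 22] for √122; ℓ=1 ⇒ convergent index 1
a_0=11:  p_0=11·1+0=11,  q_0=11·0+1=1
a_1=22:  p_1=22·11+1=243,  q_1=22·1+0=22
fundamental: x₁=243, y₁=22  (since 59049 − 122·484 = 1)
(x_2, y_2) = (243·243 + 122·22·22, 243·22 + 22·243) = (118097, 10692)

243 22
118097 10692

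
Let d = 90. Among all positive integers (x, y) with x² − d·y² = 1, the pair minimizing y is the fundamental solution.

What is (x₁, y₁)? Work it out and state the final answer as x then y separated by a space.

19 2

d=90: √d = [9; 2,18] (ℓ=2, even), read p_1/q_1
step 0: (9, 1)  from 9·(1,0) + (0,1)
step 1: (19, 2)  from 2·(9,1) + (1,0)
fundamental: x₁=19, y₁=2  (since 361 − 90·4 = 1)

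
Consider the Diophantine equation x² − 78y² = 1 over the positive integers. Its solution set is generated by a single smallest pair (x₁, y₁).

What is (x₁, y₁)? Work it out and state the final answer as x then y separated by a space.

53 6

d=78: √d = [8; 1,4,1,16] (ℓ=4, even), read p_3/q_3
k=0  a_k=8  p_k/q_k = 8/1
…
k=2  a_k=4  p_k/q_k = 44/5
k=3  a_k=1  p_k/q_k = 53/6
(x₁, y₁) = (53, 6);  53² − 78·6² = 1 ✓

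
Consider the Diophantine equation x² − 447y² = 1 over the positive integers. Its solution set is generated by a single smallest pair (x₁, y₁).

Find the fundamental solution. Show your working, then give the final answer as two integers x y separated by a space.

√447 → a₀=21, period (7,42); ℓ=2 even so k=1
i=0: a=21 ⇒ p=21, q=1
i=1: a=7 ⇒ p=148, q=7
→ (148, 7).  Check: 148²=21904, 447·7²=21903, difference 1.

148 7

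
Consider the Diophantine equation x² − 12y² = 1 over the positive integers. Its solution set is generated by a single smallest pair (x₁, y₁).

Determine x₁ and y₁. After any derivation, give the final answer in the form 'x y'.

d=12: √d = [3; 2,6] (ℓ=2, even), read p_1/q_1
i=0: a=3 ⇒ p=3, q=1
i=1: a=2 ⇒ p=7, q=2
→ (7, 2).  Check: 7²=49, 12·2²=48, difference 1.

7 2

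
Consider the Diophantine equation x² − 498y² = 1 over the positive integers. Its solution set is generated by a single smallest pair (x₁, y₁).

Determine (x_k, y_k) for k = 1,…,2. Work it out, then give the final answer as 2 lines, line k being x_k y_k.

√498 = [22; 3,6,22,6,3,44, …], period ℓ=6 (even) → k=5
i=0: a=22 ⇒ p=22, q=1
…
i=3: a=22 ⇒ p=9395, q=421
i=4: a=6 ⇒ p=56794, q=2545
i=5: a=3 ⇒ p=179777, q=8056
fundamental: x₁=179777, y₁=8056  (since 32319769729 − 498·64899136 = 1)
k=2:  x_2 = 179777·179777+498·8056·8056 = 64639539457,  y_2 = 179777·8056+8056·179777 = 2896567024

179777 8056
64639539457 2896567024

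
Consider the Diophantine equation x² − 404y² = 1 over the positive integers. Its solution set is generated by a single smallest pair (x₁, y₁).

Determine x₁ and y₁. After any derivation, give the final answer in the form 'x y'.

201 10

d=404: √d = [20; 10,40] (ℓ=2, even), read p_1/q_1
i=0: a=20 ⇒ p=20, q=1
i=1: a=10 ⇒ p=201, q=10
(x₁, y₁) = (201, 10);  201² − 404·10² = 1 ✓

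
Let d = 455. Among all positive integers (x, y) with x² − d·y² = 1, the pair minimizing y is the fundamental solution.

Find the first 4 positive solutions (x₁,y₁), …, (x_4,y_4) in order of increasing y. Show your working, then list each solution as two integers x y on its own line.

√455 → a₀=21, period (3,42); ℓ=2 even so k=1
step 0: (21, 1)  from 21·(1,0) + (0,1)
step 1: (64, 3)  from 3·(21,1) + (1,0)
→ (64, 3).  Check: 64²=4096, 455·3²=4095, difference 1.
(64+3√455)^2 = 8191 + 384√455
(64+3√455)^3 = 1048384 + 49149√455
(64+3√455)^4 = 134184961 + 6290688√455

64 3
8191 384
1048384 49149
134184961 6290688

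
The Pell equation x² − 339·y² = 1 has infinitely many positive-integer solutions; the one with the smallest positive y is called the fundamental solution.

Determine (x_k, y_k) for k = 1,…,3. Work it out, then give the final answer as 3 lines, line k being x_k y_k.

d=339: √d = [18; 2,2,2,1,17,1,2,2,2,36] (ℓ=10, even), read p_9/q_9
k=0  a_k=18  p_k/q_k = 18/1
k=1  a_k=2  p_k/q_k = 37/2
k=2  a_k=2  p_k/q_k = 92/5
…
k=5  a_k=17  p_k/q_k = 5542/301
k=6  a_k=1  p_k/q_k = 5855/318
k=7  a_k=2  p_k/q_k = 17252/937
k=8  a_k=2  p_k/q_k = 40359/2192
k=9  a_k=2  p_k/q_k = 97970/5321
fundamental: x₁=97970, y₁=5321  (since 9598120900 − 339·28313041 = 1)
(97970+5321√339)^2 = 19196241799 + 1042596740√339
(97970+5321√339)^3 = 3761311617998090 + 204286405230279√339

97970 5321
19196241799 1042596740
3761311617998090 204286405230279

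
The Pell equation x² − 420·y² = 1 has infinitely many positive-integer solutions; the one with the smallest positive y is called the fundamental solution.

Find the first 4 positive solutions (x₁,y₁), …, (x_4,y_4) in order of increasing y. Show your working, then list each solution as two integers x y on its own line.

41 2
3361 164
275561 13446
22592641 1102408

√420 → a₀=20, period (2,40); ℓ=2 even so k=1
a_0=20:  p_0=20·1+0=20,  q_0=20·0+1=1
a_1=2:  p_1=2·20+1=41,  q_1=2·1+0=2
→ (41, 2).  Check: 41²=1681, 420·2²=1680, difference 1.
(41+2√420)^2 = 3361 + 164√420
(41+2√420)^3 = 275561 + 13446√420
(41+2√420)^4 = 22592641 + 1102408√420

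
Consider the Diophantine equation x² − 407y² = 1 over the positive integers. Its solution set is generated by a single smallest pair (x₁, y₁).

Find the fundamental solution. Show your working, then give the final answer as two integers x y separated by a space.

[20; 5,1,2,1,5,40] for √407; ℓ=6 ⇒ convergent index 5
a_0=20:  p_0=20·1+0=20,  q_0=20·0+1=1
…
a_3=2:  p_3=2·121+101=343,  q_3=2·6+5=17
a_4=1:  p_4=1·343+121=464,  q_4=1·17+6=23
a_5=5:  p_5=5·464+343=2663,  q_5=5·23+17=132
→ (2663, 132).  Check: 2663²=7091569, 407·132²=7091568, difference 1.

2663 132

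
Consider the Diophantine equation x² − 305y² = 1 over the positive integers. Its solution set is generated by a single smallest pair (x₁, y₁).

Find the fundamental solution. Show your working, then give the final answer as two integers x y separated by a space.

[17; 2,6,2,34] for √305; ℓ=4 ⇒ convergent index 3
step 0: (17, 1)  from 17·(1,0) + (0,1)
step 1: (35, 2)  from 2·(17,1) + (1,0)
step 2: (227, 13)  from 6·(35,2) + (17,1)
step 3: (489, 28)  from 2·(227,13) + (35,2)
fundamental: x₁=489, y₁=28  (since 239121 − 305·784 = 1)

489 28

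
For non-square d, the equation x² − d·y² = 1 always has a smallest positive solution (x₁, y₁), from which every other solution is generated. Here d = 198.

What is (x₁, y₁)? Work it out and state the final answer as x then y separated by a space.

197 14

√198 → a₀=14, period (14,28); ℓ=2 even so k=1
step 0: (14, 1)  from 14·(1,0) + (0,1)
step 1: (197, 14)  from 14·(14,1) + (1,0)
(x₁, y₁) = (197, 14);  197² − 198·14² = 1 ✓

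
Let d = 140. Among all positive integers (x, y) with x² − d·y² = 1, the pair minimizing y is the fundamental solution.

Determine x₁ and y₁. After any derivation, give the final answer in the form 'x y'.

71 6

d=140: √d = [11; 1,4,1,22] (ℓ=4, even), read p_3/q_3
i=0: a=11 ⇒ p=11, q=1
i=1: a=1 ⇒ p=12, q=1
i=2: a=4 ⇒ p=59, q=5
i=3: a=1 ⇒ p=71, q=6
(x₁, y₁) = (71, 6);  71² − 140·6² = 1 ✓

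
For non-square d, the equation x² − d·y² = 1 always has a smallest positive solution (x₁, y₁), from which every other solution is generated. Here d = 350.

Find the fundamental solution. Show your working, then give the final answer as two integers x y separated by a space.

449 24

√350 → a₀=18, period (1,2,2,2,1,36); ℓ=6 even so k=5
step 0: (18, 1)  from 18·(1,0) + (0,1)
step 1: (19, 1)  from 1·(18,1) + (1,0)
…
step 4: (318, 17)  from 2·(131,7) + (56,3)
step 5: (449, 24)  from 1·(318,17) + (131,7)
→ (449, 24).  Check: 449²=201601, 350·24²=201600, difference 1.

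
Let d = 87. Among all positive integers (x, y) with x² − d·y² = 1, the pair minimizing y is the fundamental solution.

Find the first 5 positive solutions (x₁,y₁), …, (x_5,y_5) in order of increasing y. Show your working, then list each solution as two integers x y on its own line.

√87 = [9; 3,18, …], period ℓ=2 (even) → k=1
a_0=9:  p_0=9·1+0=9,  q_0=9·0+1=1
a_1=3:  p_1=3·9+1=28,  q_1=3·1+0=3
→ (28, 3).  Check: 28²=784, 87·3²=783, difference 1.
k=2:  x_2 = 28·28+87·3·3 = 1567,  y_2 = 28·3+3·28 = 168
k=3:  x_3 = 28·1567+87·3·168 = 87724,  y_3 = 28·168+3·1567 = 9405
k=4:  x_4 = 28·87724+87·3·9405 = 4910977,  y_4 = 28·9405+3·87724 = 526512
k=5:  x_5 = 28·4910977+87·3·526512 = 274926988,  y_5 = 28·526512+3·4910977 = 29475267

28 3
1567 168
87724 9405
4910977 526512
274926988 29475267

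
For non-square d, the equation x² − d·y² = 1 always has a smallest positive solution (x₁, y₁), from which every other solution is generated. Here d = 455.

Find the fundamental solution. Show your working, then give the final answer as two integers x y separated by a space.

64 3

[21; 3,42] for √455; ℓ=2 ⇒ convergent index 1
k=0  a_k=21  p_k/q_k = 21/1
k=1  a_k=3  p_k/q_k = 64/3
(x₁, y₁) = (64, 3);  64² − 455·3² = 1 ✓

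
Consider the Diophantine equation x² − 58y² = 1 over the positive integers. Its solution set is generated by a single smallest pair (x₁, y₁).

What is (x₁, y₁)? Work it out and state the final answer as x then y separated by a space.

d=58: √d = [7; 1,1,1,1,1,1,14] (ℓ=7, odd), read p_13/q_13
k=0  a_k=7  p_k/q_k = 7/1
k=1  a_k=1  p_k/q_k = 8/1
k=2  a_k=1  p_k/q_k = 15/2
…
k=4  a_k=1  p_k/q_k = 38/5
k=5  a_k=1  p_k/q_k = 61/8
k=6  a_k=1  p_k/q_k = 99/13
k=7  a_k=14  p_k/q_k = 1447/190
k=8  a_k=1  p_k/q_k = 1546/203
k=9  a_k=1  p_k/q_k = 2993/393
k=10  a_k=1  p_k/q_k = 4539/596
k=11  a_k=1  p_k/q_k = 7532/989
k=12  a_k=1  p_k/q_k = 12071/1585
k=13  a_k=1  p_k/q_k = 19603/2574
(x₁, y₁) = (19603, 2574);  19603² − 58·2574² = 1 ✓

19603 2574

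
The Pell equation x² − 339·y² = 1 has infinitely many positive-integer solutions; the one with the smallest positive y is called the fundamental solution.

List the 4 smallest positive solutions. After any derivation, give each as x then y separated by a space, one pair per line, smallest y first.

97970 5321
19196241799 1042596740
3761311617998090 204286405230279
736991398411349512801 40027878239778270520

√339 → a₀=18, period (2,2,2,1,17,1,2,2,2,36); ℓ=10 even so k=9
a_0=18:  p_0=18·1+0=18,  q_0=18·0+1=1
…
a_3=2:  p_3=2·92+37=221,  q_3=2·5+2=12
a_4=1:  p_4=1·221+92=313,  q_4=1·12+5=17
…
a_6=1:  p_6=1·5542+313=5855,  q_6=1·301+17=318
a_7=2:  p_7=2·5855+5542=17252,  q_7=2·318+301=937
a_8=2:  p_8=2·17252+5855=40359,  q_8=2·937+318=2192
a_9=2:  p_9=2·40359+17252=97970,  q_9=2·2192+937=5321
→ (97970, 5321).  Check: 97970²=9598120900, 339·5321²=9598120899, difference 1.
(97970+5321√339)^2 = 19196241799 + 1042596740√339
(97970+5321√339)^3 = 3761311617998090 + 204286405230279√339
(97970+5321√339)^4 = 736991398411349512801 + 40027878239778270520√339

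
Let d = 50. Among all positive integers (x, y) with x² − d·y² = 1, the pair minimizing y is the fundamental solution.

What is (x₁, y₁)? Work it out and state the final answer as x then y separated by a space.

√50 = [7; 14, …], period ℓ=1 (odd) → k=1
i=0: a=7 ⇒ p=7, q=1
i=1: a=14 ⇒ p=99, q=14
→ (99, 14).  Check: 99²=9801, 50·14²=9800, difference 1.

99 14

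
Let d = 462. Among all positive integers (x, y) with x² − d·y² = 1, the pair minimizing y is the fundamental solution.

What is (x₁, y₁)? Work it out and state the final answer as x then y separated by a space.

43 2

√462 = [21; 2,42, …], period ℓ=2 (even) → k=1
step 0: (21, 1)  from 21·(1,0) + (0,1)
step 1: (43, 2)  from 2·(21,1) + (1,0)
(x₁, y₁) = (43, 2);  43² − 462·2² = 1 ✓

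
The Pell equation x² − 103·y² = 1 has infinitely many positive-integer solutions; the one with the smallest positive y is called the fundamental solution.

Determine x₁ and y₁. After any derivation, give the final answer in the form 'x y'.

227528 22419

[10; 6,1,2,1,1,9,1,1,2,1,6,20] for √103; ℓ=12 ⇒ convergent index 11
step 0: (10, 1)  from 10·(1,0) + (0,1)
step 1: (61, 6)  from 6·(10,1) + (1,0)
step 2: (71, 7)  from 1·(61,6) + (10,1)
…
step 5: (477, 47)  from 1·(274,27) + (203,20)
…
step 9: (24266, 2391)  from 2·(9611,947) + (5044,497)
step 10: (33877, 3338)  from 1·(24266,2391) + (9611,947)
step 11: (227528, 22419)  from 6·(33877,3338) + (24266,2391)
(x₁, y₁) = (227528, 22419);  227528² − 103·22419² = 1 ✓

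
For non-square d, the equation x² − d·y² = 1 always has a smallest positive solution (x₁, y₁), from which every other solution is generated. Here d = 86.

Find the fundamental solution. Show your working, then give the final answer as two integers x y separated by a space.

10405 1122

√86 → a₀=9, period (3,1,1,1,8,1,1,1,3,18); ℓ=10 even so k=9
k=0  a_k=9  p_k/q_k = 9/1
…
k=2  a_k=1  p_k/q_k = 37/4
…
k=5  a_k=8  p_k/q_k = 881/95
k=6  a_k=1  p_k/q_k = 983/106
k=7  a_k=1  p_k/q_k = 1864/201
k=8  a_k=1  p_k/q_k = 2847/307
k=9  a_k=3  p_k/q_k = 10405/1122
fundamental: x₁=10405, y₁=1122  (since 108264025 − 86·1258884 = 1)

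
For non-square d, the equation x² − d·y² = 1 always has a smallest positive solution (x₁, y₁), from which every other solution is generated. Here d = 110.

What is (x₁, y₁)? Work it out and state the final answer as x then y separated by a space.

21 2

√110 → a₀=10, period (2,20); ℓ=2 even so k=1
i=0: a=10 ⇒ p=10, q=1
i=1: a=2 ⇒ p=21, q=2
(x₁, y₁) = (21, 2);  21² − 110·2² = 1 ✓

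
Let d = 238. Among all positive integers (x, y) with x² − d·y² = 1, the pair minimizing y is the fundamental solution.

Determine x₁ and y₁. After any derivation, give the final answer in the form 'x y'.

11663 756

[15; 2,2,1,14,1,2,2,30] for √238; ℓ=8 ⇒ convergent index 7
i=0: a=15 ⇒ p=15, q=1
i=1: a=2 ⇒ p=31, q=2
…
i=3: a=1 ⇒ p=108, q=7
i=4: a=14 ⇒ p=1589, q=103
i=5: a=1 ⇒ p=1697, q=110
i=6: a=2 ⇒ p=4983, q=323
i=7: a=2 ⇒ p=11663, q=756
→ (11663, 756).  Check: 11663²=136025569, 238·756²=136025568, difference 1.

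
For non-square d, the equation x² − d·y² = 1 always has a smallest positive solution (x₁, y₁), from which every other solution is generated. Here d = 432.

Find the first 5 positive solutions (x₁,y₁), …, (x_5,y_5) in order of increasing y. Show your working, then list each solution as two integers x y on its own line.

√432 = [20; 1,3,1,1,1,3,1,40, …], period ℓ=8 (even) → k=7
a_0=20:  p_0=20·1+0=20,  q_0=20·0+1=1
…
a_2=3:  p_2=3·21+20=83,  q_2=3·1+1=4
a_3=1:  p_3=1·83+21=104,  q_3=1·4+1=5
…
a_6=3:  p_6=3·291+187=1060,  q_6=3·14+9=51
a_7=1:  p_7=1·1060+291=1351,  q_7=1·51+14=65
(x₁, y₁) = (1351, 65);  1351² − 432·65² = 1 ✓
(x_2, y_2) = (1351·1351 + 432·65·65, 1351·65 + 65·1351) = (3650401, 175630)
(x_3, y_3) = (1351·3650401 + 432·65·175630, 1351·175630 + 65·3650401) = (9863382151, 474552195)
(x_4, y_4) = (1351·9863382151 + 432·65·474552195, 1351·474552195 + 65·9863382151) = (26650854921601, 1282239855260)
(x_5, y_5) = (1351·26650854921601 + 432·65·1282239855260, 1351·1282239855260 + 65·26650854921601) = (72010600134783751, 3464611614360325)

1351 65
3650401 175630
9863382151 474552195
26650854921601 1282239855260
72010600134783751 3464611614360325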